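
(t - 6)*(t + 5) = t^2 - t - 30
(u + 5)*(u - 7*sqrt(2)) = u^2 - 7*sqrt(2)*u + 5*u - 35*sqrt(2)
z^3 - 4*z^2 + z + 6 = (z - 3)*(z - 2)*(z + 1)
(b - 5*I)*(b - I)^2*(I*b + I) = I*b^4 + 7*b^3 + I*b^3 + 7*b^2 - 11*I*b^2 - 5*b - 11*I*b - 5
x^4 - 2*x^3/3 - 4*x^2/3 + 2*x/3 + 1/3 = (x - 1)^2*(x + 1/3)*(x + 1)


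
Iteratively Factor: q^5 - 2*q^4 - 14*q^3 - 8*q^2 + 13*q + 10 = (q - 5)*(q^4 + 3*q^3 + q^2 - 3*q - 2) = (q - 5)*(q + 1)*(q^3 + 2*q^2 - q - 2) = (q - 5)*(q + 1)*(q + 2)*(q^2 - 1) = (q - 5)*(q - 1)*(q + 1)*(q + 2)*(q + 1)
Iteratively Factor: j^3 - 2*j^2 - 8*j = (j - 4)*(j^2 + 2*j) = (j - 4)*(j + 2)*(j)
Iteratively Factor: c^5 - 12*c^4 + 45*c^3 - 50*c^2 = (c)*(c^4 - 12*c^3 + 45*c^2 - 50*c) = c*(c - 5)*(c^3 - 7*c^2 + 10*c) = c^2*(c - 5)*(c^2 - 7*c + 10) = c^2*(c - 5)*(c - 2)*(c - 5)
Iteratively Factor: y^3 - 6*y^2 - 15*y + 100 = (y + 4)*(y^2 - 10*y + 25) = (y - 5)*(y + 4)*(y - 5)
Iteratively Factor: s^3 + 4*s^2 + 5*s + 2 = (s + 1)*(s^2 + 3*s + 2) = (s + 1)*(s + 2)*(s + 1)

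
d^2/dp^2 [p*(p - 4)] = 2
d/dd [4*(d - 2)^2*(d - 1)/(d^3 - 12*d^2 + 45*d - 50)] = 4*(11 - 7*d)/(d^3 - 15*d^2 + 75*d - 125)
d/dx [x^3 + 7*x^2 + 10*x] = 3*x^2 + 14*x + 10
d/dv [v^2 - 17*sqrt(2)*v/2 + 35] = 2*v - 17*sqrt(2)/2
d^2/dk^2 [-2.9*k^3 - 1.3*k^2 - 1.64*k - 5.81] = -17.4*k - 2.6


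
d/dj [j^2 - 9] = 2*j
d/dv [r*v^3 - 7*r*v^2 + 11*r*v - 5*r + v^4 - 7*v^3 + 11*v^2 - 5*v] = 3*r*v^2 - 14*r*v + 11*r + 4*v^3 - 21*v^2 + 22*v - 5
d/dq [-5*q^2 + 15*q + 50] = 15 - 10*q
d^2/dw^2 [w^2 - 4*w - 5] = 2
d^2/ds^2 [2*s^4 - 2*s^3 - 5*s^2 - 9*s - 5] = 24*s^2 - 12*s - 10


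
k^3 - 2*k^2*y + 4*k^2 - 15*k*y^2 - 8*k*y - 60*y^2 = (k + 4)*(k - 5*y)*(k + 3*y)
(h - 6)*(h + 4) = h^2 - 2*h - 24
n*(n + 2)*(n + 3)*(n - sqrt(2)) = n^4 - sqrt(2)*n^3 + 5*n^3 - 5*sqrt(2)*n^2 + 6*n^2 - 6*sqrt(2)*n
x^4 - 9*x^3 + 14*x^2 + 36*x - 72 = (x - 6)*(x - 3)*(x - 2)*(x + 2)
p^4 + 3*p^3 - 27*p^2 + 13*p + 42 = (p - 3)*(p - 2)*(p + 1)*(p + 7)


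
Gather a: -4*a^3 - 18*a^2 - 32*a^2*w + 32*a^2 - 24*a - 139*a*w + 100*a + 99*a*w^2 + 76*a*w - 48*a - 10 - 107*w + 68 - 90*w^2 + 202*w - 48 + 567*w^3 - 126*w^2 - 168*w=-4*a^3 + a^2*(14 - 32*w) + a*(99*w^2 - 63*w + 28) + 567*w^3 - 216*w^2 - 73*w + 10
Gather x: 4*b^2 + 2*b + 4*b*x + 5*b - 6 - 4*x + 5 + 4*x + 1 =4*b^2 + 4*b*x + 7*b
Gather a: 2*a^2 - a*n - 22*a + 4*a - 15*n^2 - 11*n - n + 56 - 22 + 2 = 2*a^2 + a*(-n - 18) - 15*n^2 - 12*n + 36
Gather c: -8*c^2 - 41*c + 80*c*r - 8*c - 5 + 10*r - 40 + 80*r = -8*c^2 + c*(80*r - 49) + 90*r - 45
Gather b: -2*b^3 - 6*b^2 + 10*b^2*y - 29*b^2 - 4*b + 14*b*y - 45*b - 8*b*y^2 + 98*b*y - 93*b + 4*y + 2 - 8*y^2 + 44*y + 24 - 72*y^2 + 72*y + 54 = -2*b^3 + b^2*(10*y - 35) + b*(-8*y^2 + 112*y - 142) - 80*y^2 + 120*y + 80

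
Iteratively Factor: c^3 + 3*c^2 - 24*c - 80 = (c + 4)*(c^2 - c - 20) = (c + 4)^2*(c - 5)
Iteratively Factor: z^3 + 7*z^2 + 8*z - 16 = (z + 4)*(z^2 + 3*z - 4) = (z - 1)*(z + 4)*(z + 4)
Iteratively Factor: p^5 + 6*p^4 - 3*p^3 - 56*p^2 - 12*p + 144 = (p + 3)*(p^4 + 3*p^3 - 12*p^2 - 20*p + 48) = (p - 2)*(p + 3)*(p^3 + 5*p^2 - 2*p - 24) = (p - 2)*(p + 3)*(p + 4)*(p^2 + p - 6) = (p - 2)^2*(p + 3)*(p + 4)*(p + 3)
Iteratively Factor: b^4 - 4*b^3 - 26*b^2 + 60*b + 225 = (b + 3)*(b^3 - 7*b^2 - 5*b + 75) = (b - 5)*(b + 3)*(b^2 - 2*b - 15) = (b - 5)*(b + 3)^2*(b - 5)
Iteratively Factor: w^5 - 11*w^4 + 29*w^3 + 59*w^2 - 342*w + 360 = (w - 5)*(w^4 - 6*w^3 - w^2 + 54*w - 72) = (w - 5)*(w + 3)*(w^3 - 9*w^2 + 26*w - 24) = (w - 5)*(w - 3)*(w + 3)*(w^2 - 6*w + 8) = (w - 5)*(w - 4)*(w - 3)*(w + 3)*(w - 2)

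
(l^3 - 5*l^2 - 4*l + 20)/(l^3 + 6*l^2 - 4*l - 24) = (l - 5)/(l + 6)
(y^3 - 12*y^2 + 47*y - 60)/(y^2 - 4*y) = y - 8 + 15/y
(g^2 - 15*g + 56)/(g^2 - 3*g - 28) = (g - 8)/(g + 4)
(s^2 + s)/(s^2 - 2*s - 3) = s/(s - 3)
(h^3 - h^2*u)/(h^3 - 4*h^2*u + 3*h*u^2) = h/(h - 3*u)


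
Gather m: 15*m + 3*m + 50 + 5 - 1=18*m + 54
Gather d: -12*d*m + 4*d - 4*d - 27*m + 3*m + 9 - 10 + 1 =-12*d*m - 24*m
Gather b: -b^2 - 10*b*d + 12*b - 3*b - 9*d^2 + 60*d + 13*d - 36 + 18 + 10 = -b^2 + b*(9 - 10*d) - 9*d^2 + 73*d - 8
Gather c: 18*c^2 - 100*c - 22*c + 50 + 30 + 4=18*c^2 - 122*c + 84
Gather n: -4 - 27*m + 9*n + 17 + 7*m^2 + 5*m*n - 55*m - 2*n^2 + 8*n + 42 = 7*m^2 - 82*m - 2*n^2 + n*(5*m + 17) + 55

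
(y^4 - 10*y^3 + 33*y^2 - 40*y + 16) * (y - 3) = y^5 - 13*y^4 + 63*y^3 - 139*y^2 + 136*y - 48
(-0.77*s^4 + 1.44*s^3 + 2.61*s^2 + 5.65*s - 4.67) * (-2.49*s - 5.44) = 1.9173*s^5 + 0.6032*s^4 - 14.3325*s^3 - 28.2669*s^2 - 19.1077*s + 25.4048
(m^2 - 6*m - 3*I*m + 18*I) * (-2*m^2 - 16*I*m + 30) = -2*m^4 + 12*m^3 - 10*I*m^3 - 18*m^2 + 60*I*m^2 + 108*m - 90*I*m + 540*I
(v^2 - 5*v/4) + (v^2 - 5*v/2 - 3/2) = 2*v^2 - 15*v/4 - 3/2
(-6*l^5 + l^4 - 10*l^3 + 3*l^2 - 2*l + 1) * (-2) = 12*l^5 - 2*l^4 + 20*l^3 - 6*l^2 + 4*l - 2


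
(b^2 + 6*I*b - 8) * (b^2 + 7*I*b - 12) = b^4 + 13*I*b^3 - 62*b^2 - 128*I*b + 96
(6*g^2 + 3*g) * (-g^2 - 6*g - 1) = -6*g^4 - 39*g^3 - 24*g^2 - 3*g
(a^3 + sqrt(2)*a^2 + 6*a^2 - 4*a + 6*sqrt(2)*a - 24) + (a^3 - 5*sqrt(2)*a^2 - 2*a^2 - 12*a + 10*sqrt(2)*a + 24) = 2*a^3 - 4*sqrt(2)*a^2 + 4*a^2 - 16*a + 16*sqrt(2)*a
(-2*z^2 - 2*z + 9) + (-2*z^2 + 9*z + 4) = -4*z^2 + 7*z + 13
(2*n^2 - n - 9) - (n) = 2*n^2 - 2*n - 9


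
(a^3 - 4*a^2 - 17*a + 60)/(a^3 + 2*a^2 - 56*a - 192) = (a^2 - 8*a + 15)/(a^2 - 2*a - 48)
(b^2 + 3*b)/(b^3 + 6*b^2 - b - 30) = b/(b^2 + 3*b - 10)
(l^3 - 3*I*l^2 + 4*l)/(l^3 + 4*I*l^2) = (l^2 - 3*I*l + 4)/(l*(l + 4*I))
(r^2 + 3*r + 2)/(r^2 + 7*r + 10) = (r + 1)/(r + 5)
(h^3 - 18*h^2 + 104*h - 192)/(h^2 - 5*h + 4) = (h^2 - 14*h + 48)/(h - 1)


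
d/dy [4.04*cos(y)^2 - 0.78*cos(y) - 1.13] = (0.78 - 8.08*cos(y))*sin(y)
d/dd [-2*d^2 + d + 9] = 1 - 4*d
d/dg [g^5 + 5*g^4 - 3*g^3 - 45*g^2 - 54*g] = 5*g^4 + 20*g^3 - 9*g^2 - 90*g - 54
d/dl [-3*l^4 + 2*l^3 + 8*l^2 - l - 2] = -12*l^3 + 6*l^2 + 16*l - 1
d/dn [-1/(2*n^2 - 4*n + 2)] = (n - 1)/(n^2 - 2*n + 1)^2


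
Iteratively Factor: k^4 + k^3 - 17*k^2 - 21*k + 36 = (k + 3)*(k^3 - 2*k^2 - 11*k + 12) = (k - 1)*(k + 3)*(k^2 - k - 12) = (k - 1)*(k + 3)^2*(k - 4)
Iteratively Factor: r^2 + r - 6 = (r - 2)*(r + 3)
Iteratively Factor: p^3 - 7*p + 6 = (p + 3)*(p^2 - 3*p + 2) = (p - 2)*(p + 3)*(p - 1)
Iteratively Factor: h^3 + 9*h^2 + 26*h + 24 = (h + 4)*(h^2 + 5*h + 6) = (h + 2)*(h + 4)*(h + 3)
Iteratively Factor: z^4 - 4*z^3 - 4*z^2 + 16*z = (z - 4)*(z^3 - 4*z) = z*(z - 4)*(z^2 - 4) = z*(z - 4)*(z - 2)*(z + 2)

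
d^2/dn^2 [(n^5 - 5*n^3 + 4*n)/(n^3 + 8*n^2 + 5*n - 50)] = 2*(n^4 + 20*n^3 + 150*n^2 + 158*n - 5)/(n^4 + 20*n^3 + 150*n^2 + 500*n + 625)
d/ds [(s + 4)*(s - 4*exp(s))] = s - (s + 4)*(4*exp(s) - 1) - 4*exp(s)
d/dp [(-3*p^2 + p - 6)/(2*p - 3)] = 3*(-2*p^2 + 6*p + 3)/(4*p^2 - 12*p + 9)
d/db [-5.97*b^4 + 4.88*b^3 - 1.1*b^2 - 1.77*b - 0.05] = -23.88*b^3 + 14.64*b^2 - 2.2*b - 1.77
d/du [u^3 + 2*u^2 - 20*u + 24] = 3*u^2 + 4*u - 20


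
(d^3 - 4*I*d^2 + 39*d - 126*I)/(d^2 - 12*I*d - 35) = (d^2 + 3*I*d + 18)/(d - 5*I)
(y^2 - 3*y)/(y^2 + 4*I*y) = (y - 3)/(y + 4*I)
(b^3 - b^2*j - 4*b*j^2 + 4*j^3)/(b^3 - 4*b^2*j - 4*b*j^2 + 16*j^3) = (b - j)/(b - 4*j)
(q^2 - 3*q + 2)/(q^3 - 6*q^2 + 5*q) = (q - 2)/(q*(q - 5))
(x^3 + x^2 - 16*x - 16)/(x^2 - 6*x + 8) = (x^2 + 5*x + 4)/(x - 2)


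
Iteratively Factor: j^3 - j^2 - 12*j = (j - 4)*(j^2 + 3*j) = (j - 4)*(j + 3)*(j)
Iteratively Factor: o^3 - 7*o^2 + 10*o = (o - 2)*(o^2 - 5*o) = o*(o - 2)*(o - 5)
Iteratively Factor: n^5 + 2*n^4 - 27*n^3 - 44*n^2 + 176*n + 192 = (n + 4)*(n^4 - 2*n^3 - 19*n^2 + 32*n + 48) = (n - 4)*(n + 4)*(n^3 + 2*n^2 - 11*n - 12) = (n - 4)*(n + 1)*(n + 4)*(n^2 + n - 12) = (n - 4)*(n - 3)*(n + 1)*(n + 4)*(n + 4)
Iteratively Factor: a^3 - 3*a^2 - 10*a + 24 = (a - 4)*(a^2 + a - 6) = (a - 4)*(a + 3)*(a - 2)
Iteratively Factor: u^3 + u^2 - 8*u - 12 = (u - 3)*(u^2 + 4*u + 4) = (u - 3)*(u + 2)*(u + 2)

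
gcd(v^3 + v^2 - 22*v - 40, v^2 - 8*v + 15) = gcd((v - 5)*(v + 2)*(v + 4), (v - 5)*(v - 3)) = v - 5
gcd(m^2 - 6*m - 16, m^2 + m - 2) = m + 2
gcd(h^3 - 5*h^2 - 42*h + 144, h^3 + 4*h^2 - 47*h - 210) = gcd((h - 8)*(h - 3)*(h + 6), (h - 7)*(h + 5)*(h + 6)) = h + 6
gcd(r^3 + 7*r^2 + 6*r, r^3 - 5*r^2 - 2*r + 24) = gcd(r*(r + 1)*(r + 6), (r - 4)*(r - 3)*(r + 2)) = 1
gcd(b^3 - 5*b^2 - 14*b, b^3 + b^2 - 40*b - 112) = b - 7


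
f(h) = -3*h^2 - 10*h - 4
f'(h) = -6*h - 10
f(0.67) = -12.05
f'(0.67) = -14.02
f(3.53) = -76.68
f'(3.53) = -31.18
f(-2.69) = 1.19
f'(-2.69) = 6.14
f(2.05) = -37.11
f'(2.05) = -22.30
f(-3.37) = -4.37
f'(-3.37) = 10.22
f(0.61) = -11.22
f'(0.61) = -13.66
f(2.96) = -59.88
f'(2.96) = -27.76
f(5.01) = -129.40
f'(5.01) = -40.06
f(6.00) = -172.00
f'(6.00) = -46.00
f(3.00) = -61.00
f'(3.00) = -28.00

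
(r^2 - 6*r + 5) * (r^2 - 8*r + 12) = r^4 - 14*r^3 + 65*r^2 - 112*r + 60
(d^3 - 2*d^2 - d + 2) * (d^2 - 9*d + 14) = d^5 - 11*d^4 + 31*d^3 - 17*d^2 - 32*d + 28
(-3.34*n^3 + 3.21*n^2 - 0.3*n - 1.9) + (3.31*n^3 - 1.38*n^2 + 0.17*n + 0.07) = -0.0299999999999998*n^3 + 1.83*n^2 - 0.13*n - 1.83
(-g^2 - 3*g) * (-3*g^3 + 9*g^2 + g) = 3*g^5 - 28*g^3 - 3*g^2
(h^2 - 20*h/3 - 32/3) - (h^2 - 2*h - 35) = 73/3 - 14*h/3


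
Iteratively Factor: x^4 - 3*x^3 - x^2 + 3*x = (x - 1)*(x^3 - 2*x^2 - 3*x) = (x - 3)*(x - 1)*(x^2 + x) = x*(x - 3)*(x - 1)*(x + 1)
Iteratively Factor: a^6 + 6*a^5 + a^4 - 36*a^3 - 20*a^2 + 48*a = (a + 4)*(a^5 + 2*a^4 - 7*a^3 - 8*a^2 + 12*a) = a*(a + 4)*(a^4 + 2*a^3 - 7*a^2 - 8*a + 12) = a*(a + 2)*(a + 4)*(a^3 - 7*a + 6) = a*(a + 2)*(a + 3)*(a + 4)*(a^2 - 3*a + 2) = a*(a - 2)*(a + 2)*(a + 3)*(a + 4)*(a - 1)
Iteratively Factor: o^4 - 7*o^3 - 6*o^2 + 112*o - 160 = (o - 5)*(o^3 - 2*o^2 - 16*o + 32) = (o - 5)*(o - 4)*(o^2 + 2*o - 8) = (o - 5)*(o - 4)*(o + 4)*(o - 2)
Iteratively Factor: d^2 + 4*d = (d)*(d + 4)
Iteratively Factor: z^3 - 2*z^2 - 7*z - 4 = (z + 1)*(z^2 - 3*z - 4) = (z - 4)*(z + 1)*(z + 1)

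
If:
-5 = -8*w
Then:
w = 5/8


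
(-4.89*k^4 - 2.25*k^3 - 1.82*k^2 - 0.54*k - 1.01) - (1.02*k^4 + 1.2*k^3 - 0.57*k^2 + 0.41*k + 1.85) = -5.91*k^4 - 3.45*k^3 - 1.25*k^2 - 0.95*k - 2.86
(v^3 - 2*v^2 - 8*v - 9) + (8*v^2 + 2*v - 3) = v^3 + 6*v^2 - 6*v - 12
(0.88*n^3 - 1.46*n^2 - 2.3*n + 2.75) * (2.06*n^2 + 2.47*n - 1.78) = 1.8128*n^5 - 0.834*n^4 - 9.9106*n^3 + 2.5828*n^2 + 10.8865*n - 4.895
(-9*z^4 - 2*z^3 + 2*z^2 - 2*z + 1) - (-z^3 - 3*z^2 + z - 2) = -9*z^4 - z^3 + 5*z^2 - 3*z + 3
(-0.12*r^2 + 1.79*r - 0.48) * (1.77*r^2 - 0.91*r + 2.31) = -0.2124*r^4 + 3.2775*r^3 - 2.7557*r^2 + 4.5717*r - 1.1088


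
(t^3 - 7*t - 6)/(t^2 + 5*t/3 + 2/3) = 3*(t^2 - t - 6)/(3*t + 2)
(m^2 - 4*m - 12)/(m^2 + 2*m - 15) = (m^2 - 4*m - 12)/(m^2 + 2*m - 15)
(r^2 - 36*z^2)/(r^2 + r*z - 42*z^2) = (r + 6*z)/(r + 7*z)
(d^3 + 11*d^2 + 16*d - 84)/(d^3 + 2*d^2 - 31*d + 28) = (d^2 + 4*d - 12)/(d^2 - 5*d + 4)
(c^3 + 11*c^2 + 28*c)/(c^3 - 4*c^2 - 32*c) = (c + 7)/(c - 8)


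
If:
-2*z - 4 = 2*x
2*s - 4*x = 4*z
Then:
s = -4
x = -z - 2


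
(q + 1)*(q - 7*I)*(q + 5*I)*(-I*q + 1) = -I*q^4 - q^3 - I*q^3 - q^2 - 37*I*q^2 + 35*q - 37*I*q + 35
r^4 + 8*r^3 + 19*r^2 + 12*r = r*(r + 1)*(r + 3)*(r + 4)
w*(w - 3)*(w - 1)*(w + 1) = w^4 - 3*w^3 - w^2 + 3*w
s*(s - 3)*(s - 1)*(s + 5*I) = s^4 - 4*s^3 + 5*I*s^3 + 3*s^2 - 20*I*s^2 + 15*I*s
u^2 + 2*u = u*(u + 2)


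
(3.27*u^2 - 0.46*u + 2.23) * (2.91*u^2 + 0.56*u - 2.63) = 9.5157*u^4 + 0.4926*u^3 - 2.3684*u^2 + 2.4586*u - 5.8649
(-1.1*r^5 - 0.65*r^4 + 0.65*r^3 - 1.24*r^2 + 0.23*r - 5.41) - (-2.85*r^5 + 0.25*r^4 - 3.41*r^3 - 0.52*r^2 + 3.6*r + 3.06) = 1.75*r^5 - 0.9*r^4 + 4.06*r^3 - 0.72*r^2 - 3.37*r - 8.47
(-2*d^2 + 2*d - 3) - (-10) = -2*d^2 + 2*d + 7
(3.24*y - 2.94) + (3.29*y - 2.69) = 6.53*y - 5.63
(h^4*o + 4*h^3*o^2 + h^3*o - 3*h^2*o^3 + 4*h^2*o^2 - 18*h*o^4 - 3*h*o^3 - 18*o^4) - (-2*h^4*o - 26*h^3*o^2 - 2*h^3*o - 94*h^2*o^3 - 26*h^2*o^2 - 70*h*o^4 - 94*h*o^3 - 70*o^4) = 3*h^4*o + 30*h^3*o^2 + 3*h^3*o + 91*h^2*o^3 + 30*h^2*o^2 + 52*h*o^4 + 91*h*o^3 + 52*o^4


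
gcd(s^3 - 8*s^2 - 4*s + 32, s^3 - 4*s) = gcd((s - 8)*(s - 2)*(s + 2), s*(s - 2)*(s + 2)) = s^2 - 4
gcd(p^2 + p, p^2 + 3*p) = p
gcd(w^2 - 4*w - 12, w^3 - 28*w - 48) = w^2 - 4*w - 12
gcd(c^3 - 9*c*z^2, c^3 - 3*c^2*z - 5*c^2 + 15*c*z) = -c^2 + 3*c*z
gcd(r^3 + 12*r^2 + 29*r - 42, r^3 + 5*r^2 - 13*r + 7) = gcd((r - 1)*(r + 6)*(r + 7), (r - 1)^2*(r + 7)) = r^2 + 6*r - 7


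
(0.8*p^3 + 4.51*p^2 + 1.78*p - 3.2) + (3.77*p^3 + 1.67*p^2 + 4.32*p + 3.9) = 4.57*p^3 + 6.18*p^2 + 6.1*p + 0.7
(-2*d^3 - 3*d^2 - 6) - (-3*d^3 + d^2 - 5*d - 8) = d^3 - 4*d^2 + 5*d + 2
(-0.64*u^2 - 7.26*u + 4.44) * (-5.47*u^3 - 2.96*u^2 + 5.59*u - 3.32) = 3.5008*u^5 + 41.6066*u^4 - 6.3748*u^3 - 51.601*u^2 + 48.9228*u - 14.7408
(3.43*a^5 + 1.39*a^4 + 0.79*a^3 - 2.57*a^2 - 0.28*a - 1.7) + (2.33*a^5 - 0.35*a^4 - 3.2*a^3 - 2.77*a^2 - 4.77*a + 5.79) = 5.76*a^5 + 1.04*a^4 - 2.41*a^3 - 5.34*a^2 - 5.05*a + 4.09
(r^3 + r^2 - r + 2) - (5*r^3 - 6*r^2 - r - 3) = -4*r^3 + 7*r^2 + 5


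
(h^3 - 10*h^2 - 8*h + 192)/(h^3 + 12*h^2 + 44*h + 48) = (h^2 - 14*h + 48)/(h^2 + 8*h + 12)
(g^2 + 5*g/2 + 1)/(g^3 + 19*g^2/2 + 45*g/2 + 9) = (g + 2)/(g^2 + 9*g + 18)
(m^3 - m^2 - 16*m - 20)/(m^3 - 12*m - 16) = (m - 5)/(m - 4)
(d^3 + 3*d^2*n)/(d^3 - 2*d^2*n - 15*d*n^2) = d/(d - 5*n)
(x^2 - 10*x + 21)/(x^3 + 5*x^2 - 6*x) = (x^2 - 10*x + 21)/(x*(x^2 + 5*x - 6))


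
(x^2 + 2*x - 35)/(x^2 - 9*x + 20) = (x + 7)/(x - 4)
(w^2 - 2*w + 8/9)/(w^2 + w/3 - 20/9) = (3*w - 2)/(3*w + 5)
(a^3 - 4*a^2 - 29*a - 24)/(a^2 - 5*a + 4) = (a^3 - 4*a^2 - 29*a - 24)/(a^2 - 5*a + 4)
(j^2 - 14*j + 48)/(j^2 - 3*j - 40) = (j - 6)/(j + 5)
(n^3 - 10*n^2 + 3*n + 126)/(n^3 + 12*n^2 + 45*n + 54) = (n^2 - 13*n + 42)/(n^2 + 9*n + 18)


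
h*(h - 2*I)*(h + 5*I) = h^3 + 3*I*h^2 + 10*h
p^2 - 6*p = p*(p - 6)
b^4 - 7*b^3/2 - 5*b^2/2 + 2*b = b*(b - 4)*(b - 1/2)*(b + 1)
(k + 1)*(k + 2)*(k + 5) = k^3 + 8*k^2 + 17*k + 10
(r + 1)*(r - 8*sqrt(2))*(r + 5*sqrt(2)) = r^3 - 3*sqrt(2)*r^2 + r^2 - 80*r - 3*sqrt(2)*r - 80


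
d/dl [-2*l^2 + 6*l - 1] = 6 - 4*l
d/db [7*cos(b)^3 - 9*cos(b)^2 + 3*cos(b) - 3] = 3*(-7*cos(b)^2 + 6*cos(b) - 1)*sin(b)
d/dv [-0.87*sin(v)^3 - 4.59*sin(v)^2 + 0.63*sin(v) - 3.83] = (-2.61*sin(v)^2 - 9.18*sin(v) + 0.63)*cos(v)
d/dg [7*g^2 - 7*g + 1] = 14*g - 7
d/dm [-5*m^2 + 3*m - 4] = 3 - 10*m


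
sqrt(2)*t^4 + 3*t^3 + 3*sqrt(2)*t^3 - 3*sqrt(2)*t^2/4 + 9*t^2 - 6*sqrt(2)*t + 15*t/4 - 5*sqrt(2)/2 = (t + 5/2)*(t - sqrt(2)/2)*(t + 2*sqrt(2))*(sqrt(2)*t + sqrt(2)/2)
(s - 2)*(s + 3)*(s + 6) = s^3 + 7*s^2 - 36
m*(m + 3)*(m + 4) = m^3 + 7*m^2 + 12*m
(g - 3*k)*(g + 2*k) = g^2 - g*k - 6*k^2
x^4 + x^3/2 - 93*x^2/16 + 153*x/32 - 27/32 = (x - 3/2)*(x - 3/4)*(x - 1/4)*(x + 3)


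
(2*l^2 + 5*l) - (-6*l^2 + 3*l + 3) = 8*l^2 + 2*l - 3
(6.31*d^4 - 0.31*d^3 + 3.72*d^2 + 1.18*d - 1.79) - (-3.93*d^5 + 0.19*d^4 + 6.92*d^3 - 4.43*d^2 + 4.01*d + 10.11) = 3.93*d^5 + 6.12*d^4 - 7.23*d^3 + 8.15*d^2 - 2.83*d - 11.9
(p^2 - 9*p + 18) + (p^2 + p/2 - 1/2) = 2*p^2 - 17*p/2 + 35/2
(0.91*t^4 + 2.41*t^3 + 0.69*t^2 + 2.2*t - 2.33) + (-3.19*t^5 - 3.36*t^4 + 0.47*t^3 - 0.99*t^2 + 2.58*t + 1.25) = -3.19*t^5 - 2.45*t^4 + 2.88*t^3 - 0.3*t^2 + 4.78*t - 1.08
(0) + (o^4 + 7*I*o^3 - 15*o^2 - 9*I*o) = o^4 + 7*I*o^3 - 15*o^2 - 9*I*o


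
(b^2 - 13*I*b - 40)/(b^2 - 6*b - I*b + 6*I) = (b^2 - 13*I*b - 40)/(b^2 - 6*b - I*b + 6*I)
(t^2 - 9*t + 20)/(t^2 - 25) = (t - 4)/(t + 5)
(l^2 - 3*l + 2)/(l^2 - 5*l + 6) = (l - 1)/(l - 3)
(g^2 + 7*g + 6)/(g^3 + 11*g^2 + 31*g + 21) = (g + 6)/(g^2 + 10*g + 21)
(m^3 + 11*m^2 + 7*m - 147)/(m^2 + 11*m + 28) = (m^2 + 4*m - 21)/(m + 4)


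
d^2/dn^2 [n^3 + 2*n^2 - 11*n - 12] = 6*n + 4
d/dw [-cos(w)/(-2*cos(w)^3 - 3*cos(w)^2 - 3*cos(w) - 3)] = 4*(4*cos(w)^3 + 3*cos(w)^2 - 3)*sin(w)/(9*cos(w) + 3*cos(2*w) + cos(3*w) + 9)^2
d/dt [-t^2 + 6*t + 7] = 6 - 2*t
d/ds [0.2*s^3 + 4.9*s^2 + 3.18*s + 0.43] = 0.6*s^2 + 9.8*s + 3.18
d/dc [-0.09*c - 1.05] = -0.0900000000000000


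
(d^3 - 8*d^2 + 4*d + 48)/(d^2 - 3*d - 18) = (d^2 - 2*d - 8)/(d + 3)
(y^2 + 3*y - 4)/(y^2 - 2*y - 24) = (y - 1)/(y - 6)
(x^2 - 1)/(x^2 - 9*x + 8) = (x + 1)/(x - 8)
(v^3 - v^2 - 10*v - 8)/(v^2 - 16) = (v^2 + 3*v + 2)/(v + 4)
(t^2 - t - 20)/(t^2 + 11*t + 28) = (t - 5)/(t + 7)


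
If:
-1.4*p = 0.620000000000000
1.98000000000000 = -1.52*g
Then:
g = -1.30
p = -0.44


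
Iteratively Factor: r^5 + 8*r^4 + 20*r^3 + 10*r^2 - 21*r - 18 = (r + 3)*(r^4 + 5*r^3 + 5*r^2 - 5*r - 6) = (r - 1)*(r + 3)*(r^3 + 6*r^2 + 11*r + 6) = (r - 1)*(r + 1)*(r + 3)*(r^2 + 5*r + 6) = (r - 1)*(r + 1)*(r + 2)*(r + 3)*(r + 3)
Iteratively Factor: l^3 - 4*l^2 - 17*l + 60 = (l - 5)*(l^2 + l - 12) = (l - 5)*(l + 4)*(l - 3)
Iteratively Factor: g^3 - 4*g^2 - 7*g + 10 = (g - 5)*(g^2 + g - 2) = (g - 5)*(g + 2)*(g - 1)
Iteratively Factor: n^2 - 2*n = (n - 2)*(n)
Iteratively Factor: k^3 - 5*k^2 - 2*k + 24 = (k - 4)*(k^2 - k - 6) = (k - 4)*(k - 3)*(k + 2)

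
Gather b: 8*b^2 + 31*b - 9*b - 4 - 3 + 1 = 8*b^2 + 22*b - 6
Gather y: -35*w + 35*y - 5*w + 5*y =-40*w + 40*y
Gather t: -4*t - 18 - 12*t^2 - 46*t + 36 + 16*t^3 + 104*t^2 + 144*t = 16*t^3 + 92*t^2 + 94*t + 18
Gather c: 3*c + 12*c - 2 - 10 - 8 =15*c - 20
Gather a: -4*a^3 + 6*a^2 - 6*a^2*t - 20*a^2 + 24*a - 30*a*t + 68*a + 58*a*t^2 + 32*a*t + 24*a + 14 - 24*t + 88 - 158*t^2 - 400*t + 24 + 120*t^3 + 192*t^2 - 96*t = -4*a^3 + a^2*(-6*t - 14) + a*(58*t^2 + 2*t + 116) + 120*t^3 + 34*t^2 - 520*t + 126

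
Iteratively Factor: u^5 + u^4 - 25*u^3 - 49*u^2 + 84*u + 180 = (u + 2)*(u^4 - u^3 - 23*u^2 - 3*u + 90) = (u + 2)*(u + 3)*(u^3 - 4*u^2 - 11*u + 30) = (u - 2)*(u + 2)*(u + 3)*(u^2 - 2*u - 15) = (u - 2)*(u + 2)*(u + 3)^2*(u - 5)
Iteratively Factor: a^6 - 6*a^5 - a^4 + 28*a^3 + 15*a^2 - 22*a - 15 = (a + 1)*(a^5 - 7*a^4 + 6*a^3 + 22*a^2 - 7*a - 15) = (a + 1)^2*(a^4 - 8*a^3 + 14*a^2 + 8*a - 15) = (a - 5)*(a + 1)^2*(a^3 - 3*a^2 - a + 3) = (a - 5)*(a - 1)*(a + 1)^2*(a^2 - 2*a - 3) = (a - 5)*(a - 3)*(a - 1)*(a + 1)^2*(a + 1)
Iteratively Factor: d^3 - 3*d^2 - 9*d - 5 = (d + 1)*(d^2 - 4*d - 5) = (d + 1)^2*(d - 5)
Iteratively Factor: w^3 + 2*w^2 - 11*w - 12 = (w - 3)*(w^2 + 5*w + 4) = (w - 3)*(w + 1)*(w + 4)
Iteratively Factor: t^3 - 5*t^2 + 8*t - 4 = (t - 2)*(t^2 - 3*t + 2) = (t - 2)*(t - 1)*(t - 2)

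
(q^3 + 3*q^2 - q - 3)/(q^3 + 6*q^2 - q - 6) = (q + 3)/(q + 6)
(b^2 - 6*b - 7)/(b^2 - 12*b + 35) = (b + 1)/(b - 5)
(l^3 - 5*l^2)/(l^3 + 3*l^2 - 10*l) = l*(l - 5)/(l^2 + 3*l - 10)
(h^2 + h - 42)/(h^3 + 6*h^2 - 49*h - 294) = (h - 6)/(h^2 - h - 42)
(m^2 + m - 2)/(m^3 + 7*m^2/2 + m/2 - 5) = 2/(2*m + 5)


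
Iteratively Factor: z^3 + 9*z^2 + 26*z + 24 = (z + 3)*(z^2 + 6*z + 8) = (z + 3)*(z + 4)*(z + 2)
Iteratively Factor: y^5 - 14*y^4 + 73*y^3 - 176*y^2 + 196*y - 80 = (y - 2)*(y^4 - 12*y^3 + 49*y^2 - 78*y + 40) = (y - 2)*(y - 1)*(y^3 - 11*y^2 + 38*y - 40) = (y - 4)*(y - 2)*(y - 1)*(y^2 - 7*y + 10) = (y - 4)*(y - 2)^2*(y - 1)*(y - 5)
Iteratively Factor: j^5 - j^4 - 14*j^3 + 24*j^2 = (j - 3)*(j^4 + 2*j^3 - 8*j^2) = (j - 3)*(j - 2)*(j^3 + 4*j^2) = j*(j - 3)*(j - 2)*(j^2 + 4*j) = j*(j - 3)*(j - 2)*(j + 4)*(j)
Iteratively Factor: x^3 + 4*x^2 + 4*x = (x)*(x^2 + 4*x + 4) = x*(x + 2)*(x + 2)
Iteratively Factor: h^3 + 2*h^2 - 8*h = (h + 4)*(h^2 - 2*h) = h*(h + 4)*(h - 2)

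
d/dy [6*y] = 6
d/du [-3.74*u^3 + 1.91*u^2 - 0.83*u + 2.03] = -11.22*u^2 + 3.82*u - 0.83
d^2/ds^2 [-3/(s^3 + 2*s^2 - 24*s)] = 6*(s*(3*s + 2)*(s^2 + 2*s - 24) - (3*s^2 + 4*s - 24)^2)/(s^3*(s^2 + 2*s - 24)^3)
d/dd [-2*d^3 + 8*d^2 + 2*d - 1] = -6*d^2 + 16*d + 2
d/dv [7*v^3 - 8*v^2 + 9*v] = 21*v^2 - 16*v + 9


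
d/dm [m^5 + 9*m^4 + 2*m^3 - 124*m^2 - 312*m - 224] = 5*m^4 + 36*m^3 + 6*m^2 - 248*m - 312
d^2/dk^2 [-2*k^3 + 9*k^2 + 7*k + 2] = 18 - 12*k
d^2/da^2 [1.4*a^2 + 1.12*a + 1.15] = 2.80000000000000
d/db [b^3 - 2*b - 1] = 3*b^2 - 2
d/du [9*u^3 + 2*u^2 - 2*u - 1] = 27*u^2 + 4*u - 2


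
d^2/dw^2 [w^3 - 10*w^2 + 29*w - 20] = 6*w - 20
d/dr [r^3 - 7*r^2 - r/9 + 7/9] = 3*r^2 - 14*r - 1/9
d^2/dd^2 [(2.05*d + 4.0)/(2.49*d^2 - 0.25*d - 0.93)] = ((-30.627*d - 18.895)*(-2.49*d^2 + 0.25*d + 0.93) - (2.05*d + 4.0)*(4.98*d - 0.25)*(9.96*d - 0.5))/(-2.49*d^2 + 0.25*d + 0.93)^3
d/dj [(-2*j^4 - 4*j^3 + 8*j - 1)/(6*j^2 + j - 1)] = (-24*j^5 - 30*j^4 - 36*j^2 + 12*j - 7)/(36*j^4 + 12*j^3 - 11*j^2 - 2*j + 1)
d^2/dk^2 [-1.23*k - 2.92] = 0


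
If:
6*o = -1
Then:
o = -1/6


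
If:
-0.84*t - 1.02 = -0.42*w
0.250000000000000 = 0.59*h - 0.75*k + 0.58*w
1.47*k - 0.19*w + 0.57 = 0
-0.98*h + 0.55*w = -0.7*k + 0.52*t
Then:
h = 0.23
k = -0.43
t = -1.40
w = -0.36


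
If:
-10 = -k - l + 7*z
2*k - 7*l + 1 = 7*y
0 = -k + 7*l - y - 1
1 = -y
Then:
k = -8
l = -8/7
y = -1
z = -134/49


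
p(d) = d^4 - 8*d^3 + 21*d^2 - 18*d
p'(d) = 4*d^3 - 24*d^2 + 42*d - 18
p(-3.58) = 864.91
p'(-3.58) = -659.48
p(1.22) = -3.02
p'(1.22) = 4.78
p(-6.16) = 4217.57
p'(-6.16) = -2122.39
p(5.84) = 180.88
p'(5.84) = 205.45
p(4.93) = 53.81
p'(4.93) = 85.04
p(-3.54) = 838.82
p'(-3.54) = -644.89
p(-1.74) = 146.21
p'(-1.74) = -184.81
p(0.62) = -4.85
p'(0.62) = -0.23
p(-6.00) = 3888.00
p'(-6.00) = -1998.00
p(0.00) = 0.00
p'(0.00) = -18.00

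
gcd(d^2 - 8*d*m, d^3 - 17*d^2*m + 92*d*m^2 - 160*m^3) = d - 8*m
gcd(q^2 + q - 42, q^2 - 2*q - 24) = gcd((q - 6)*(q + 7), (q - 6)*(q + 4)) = q - 6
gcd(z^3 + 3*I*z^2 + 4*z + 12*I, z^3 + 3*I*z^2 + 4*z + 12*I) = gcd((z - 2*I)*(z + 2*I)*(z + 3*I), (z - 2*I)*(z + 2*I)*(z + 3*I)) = z^3 + 3*I*z^2 + 4*z + 12*I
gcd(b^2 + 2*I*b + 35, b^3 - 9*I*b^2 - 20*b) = b - 5*I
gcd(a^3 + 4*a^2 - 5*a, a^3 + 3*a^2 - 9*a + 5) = a^2 + 4*a - 5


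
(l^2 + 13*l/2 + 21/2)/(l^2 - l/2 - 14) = (l + 3)/(l - 4)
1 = 1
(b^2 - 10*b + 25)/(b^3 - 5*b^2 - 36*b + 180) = (b - 5)/(b^2 - 36)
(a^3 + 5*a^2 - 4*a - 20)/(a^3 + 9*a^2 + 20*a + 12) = (a^2 + 3*a - 10)/(a^2 + 7*a + 6)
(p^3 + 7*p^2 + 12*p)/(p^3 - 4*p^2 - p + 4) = p*(p^2 + 7*p + 12)/(p^3 - 4*p^2 - p + 4)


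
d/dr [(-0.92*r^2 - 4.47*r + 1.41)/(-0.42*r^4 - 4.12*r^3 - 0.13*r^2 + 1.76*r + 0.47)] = (-0.7728*r^5 - 9.4226*r^4 - 34.464*r^3 + 15.2273*r^2 - 0.498200000000001*r - 4.5825)/(0.1764*r^8 + 3.4608*r^7 + 17.0836*r^6 - 0.4072*r^5 - 14.8803*r^4 - 4.3304*r^3 + 2.9754*r^2 + 1.6544*r + 0.2209)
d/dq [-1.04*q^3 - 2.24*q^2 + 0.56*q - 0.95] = -3.12*q^2 - 4.48*q + 0.56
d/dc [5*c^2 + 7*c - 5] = 10*c + 7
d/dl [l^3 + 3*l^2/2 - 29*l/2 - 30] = 3*l^2 + 3*l - 29/2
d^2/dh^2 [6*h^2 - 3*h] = 12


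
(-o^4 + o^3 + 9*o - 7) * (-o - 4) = o^5 + 3*o^4 - 4*o^3 - 9*o^2 - 29*o + 28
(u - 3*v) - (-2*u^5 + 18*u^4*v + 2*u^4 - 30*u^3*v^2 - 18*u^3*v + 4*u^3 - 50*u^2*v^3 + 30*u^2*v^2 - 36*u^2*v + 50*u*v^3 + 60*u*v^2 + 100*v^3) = 2*u^5 - 18*u^4*v - 2*u^4 + 30*u^3*v^2 + 18*u^3*v - 4*u^3 + 50*u^2*v^3 - 30*u^2*v^2 + 36*u^2*v - 50*u*v^3 - 60*u*v^2 + u - 100*v^3 - 3*v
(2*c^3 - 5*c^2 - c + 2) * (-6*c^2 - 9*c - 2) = -12*c^5 + 12*c^4 + 47*c^3 + 7*c^2 - 16*c - 4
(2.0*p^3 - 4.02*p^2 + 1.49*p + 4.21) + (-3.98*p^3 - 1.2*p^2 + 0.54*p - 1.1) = -1.98*p^3 - 5.22*p^2 + 2.03*p + 3.11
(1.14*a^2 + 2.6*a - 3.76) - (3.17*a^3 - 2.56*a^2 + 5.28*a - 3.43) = -3.17*a^3 + 3.7*a^2 - 2.68*a - 0.33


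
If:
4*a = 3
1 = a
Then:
No Solution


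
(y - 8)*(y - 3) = y^2 - 11*y + 24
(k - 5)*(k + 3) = k^2 - 2*k - 15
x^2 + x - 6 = (x - 2)*(x + 3)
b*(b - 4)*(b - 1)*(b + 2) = b^4 - 3*b^3 - 6*b^2 + 8*b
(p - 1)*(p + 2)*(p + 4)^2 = p^4 + 9*p^3 + 22*p^2 - 32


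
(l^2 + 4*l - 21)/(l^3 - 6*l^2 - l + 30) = (l + 7)/(l^2 - 3*l - 10)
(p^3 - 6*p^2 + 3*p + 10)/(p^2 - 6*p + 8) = (p^2 - 4*p - 5)/(p - 4)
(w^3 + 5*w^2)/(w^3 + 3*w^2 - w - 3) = w^2*(w + 5)/(w^3 + 3*w^2 - w - 3)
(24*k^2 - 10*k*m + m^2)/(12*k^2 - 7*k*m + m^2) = (6*k - m)/(3*k - m)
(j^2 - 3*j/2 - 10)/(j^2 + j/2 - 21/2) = (2*j^2 - 3*j - 20)/(2*j^2 + j - 21)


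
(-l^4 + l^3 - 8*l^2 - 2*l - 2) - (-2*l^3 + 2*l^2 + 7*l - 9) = -l^4 + 3*l^3 - 10*l^2 - 9*l + 7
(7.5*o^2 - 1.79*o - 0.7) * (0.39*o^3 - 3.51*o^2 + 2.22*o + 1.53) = 2.925*o^5 - 27.0231*o^4 + 22.6599*o^3 + 9.9582*o^2 - 4.2927*o - 1.071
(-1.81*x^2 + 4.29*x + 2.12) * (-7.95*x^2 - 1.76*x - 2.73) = 14.3895*x^4 - 30.9199*x^3 - 19.4631*x^2 - 15.4429*x - 5.7876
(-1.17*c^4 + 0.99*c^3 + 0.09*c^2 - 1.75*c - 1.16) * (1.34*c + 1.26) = -1.5678*c^5 - 0.1476*c^4 + 1.368*c^3 - 2.2316*c^2 - 3.7594*c - 1.4616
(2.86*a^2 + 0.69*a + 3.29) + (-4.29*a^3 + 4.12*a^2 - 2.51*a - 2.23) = -4.29*a^3 + 6.98*a^2 - 1.82*a + 1.06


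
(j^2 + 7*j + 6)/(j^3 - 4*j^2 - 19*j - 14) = (j + 6)/(j^2 - 5*j - 14)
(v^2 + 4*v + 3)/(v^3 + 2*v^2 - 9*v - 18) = (v + 1)/(v^2 - v - 6)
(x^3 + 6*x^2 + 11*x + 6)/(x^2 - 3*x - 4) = (x^2 + 5*x + 6)/(x - 4)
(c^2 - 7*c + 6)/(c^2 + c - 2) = (c - 6)/(c + 2)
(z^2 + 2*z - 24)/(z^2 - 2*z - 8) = (z + 6)/(z + 2)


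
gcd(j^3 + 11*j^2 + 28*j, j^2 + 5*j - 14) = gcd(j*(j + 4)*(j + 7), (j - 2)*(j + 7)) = j + 7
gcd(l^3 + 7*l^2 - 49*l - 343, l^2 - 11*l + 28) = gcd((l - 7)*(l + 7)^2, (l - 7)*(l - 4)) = l - 7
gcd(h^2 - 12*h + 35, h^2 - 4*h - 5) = h - 5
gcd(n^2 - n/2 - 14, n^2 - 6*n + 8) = n - 4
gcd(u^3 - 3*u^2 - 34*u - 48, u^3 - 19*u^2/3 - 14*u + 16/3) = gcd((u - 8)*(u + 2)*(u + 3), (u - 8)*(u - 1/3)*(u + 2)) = u^2 - 6*u - 16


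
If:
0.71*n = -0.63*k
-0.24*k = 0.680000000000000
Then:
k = -2.83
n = 2.51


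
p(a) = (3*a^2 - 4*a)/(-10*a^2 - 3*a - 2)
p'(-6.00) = -0.01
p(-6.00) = -0.38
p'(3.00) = -0.05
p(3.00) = -0.15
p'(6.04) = -0.01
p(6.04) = -0.22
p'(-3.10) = -0.05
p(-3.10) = -0.46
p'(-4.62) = -0.02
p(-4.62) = -0.41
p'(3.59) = -0.03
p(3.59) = -0.17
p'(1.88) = -0.10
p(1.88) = -0.07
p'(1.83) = -0.11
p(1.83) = -0.07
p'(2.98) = -0.05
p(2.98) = -0.15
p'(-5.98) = -0.01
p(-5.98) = -0.38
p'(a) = (6*a - 4)/(-10*a^2 - 3*a - 2) + (20*a + 3)*(3*a^2 - 4*a)/(-10*a^2 - 3*a - 2)^2 = (-49*a^2 - 12*a + 8)/(100*a^4 + 60*a^3 + 49*a^2 + 12*a + 4)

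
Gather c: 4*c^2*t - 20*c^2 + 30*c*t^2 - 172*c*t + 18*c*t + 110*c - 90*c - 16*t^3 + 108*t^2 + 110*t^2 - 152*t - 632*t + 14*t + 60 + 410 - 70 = c^2*(4*t - 20) + c*(30*t^2 - 154*t + 20) - 16*t^3 + 218*t^2 - 770*t + 400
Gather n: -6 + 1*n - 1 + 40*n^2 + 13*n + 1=40*n^2 + 14*n - 6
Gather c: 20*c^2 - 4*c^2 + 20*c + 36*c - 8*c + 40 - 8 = 16*c^2 + 48*c + 32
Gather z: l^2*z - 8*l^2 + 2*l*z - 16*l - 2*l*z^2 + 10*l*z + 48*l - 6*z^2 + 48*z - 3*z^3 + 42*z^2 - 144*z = -8*l^2 + 32*l - 3*z^3 + z^2*(36 - 2*l) + z*(l^2 + 12*l - 96)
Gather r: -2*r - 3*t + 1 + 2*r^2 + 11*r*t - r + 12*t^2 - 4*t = 2*r^2 + r*(11*t - 3) + 12*t^2 - 7*t + 1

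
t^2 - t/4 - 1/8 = (t - 1/2)*(t + 1/4)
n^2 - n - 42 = (n - 7)*(n + 6)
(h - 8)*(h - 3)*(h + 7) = h^3 - 4*h^2 - 53*h + 168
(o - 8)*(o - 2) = o^2 - 10*o + 16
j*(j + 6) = j^2 + 6*j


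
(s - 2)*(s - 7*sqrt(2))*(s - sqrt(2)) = s^3 - 8*sqrt(2)*s^2 - 2*s^2 + 14*s + 16*sqrt(2)*s - 28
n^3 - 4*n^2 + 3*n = n*(n - 3)*(n - 1)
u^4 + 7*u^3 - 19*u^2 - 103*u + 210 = (u - 3)*(u - 2)*(u + 5)*(u + 7)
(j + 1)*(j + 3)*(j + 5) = j^3 + 9*j^2 + 23*j + 15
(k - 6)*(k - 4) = k^2 - 10*k + 24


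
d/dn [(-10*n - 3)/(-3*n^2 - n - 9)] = (30*n^2 + 10*n - (6*n + 1)*(10*n + 3) + 90)/(3*n^2 + n + 9)^2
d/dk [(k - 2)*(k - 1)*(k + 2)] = 3*k^2 - 2*k - 4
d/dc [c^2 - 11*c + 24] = 2*c - 11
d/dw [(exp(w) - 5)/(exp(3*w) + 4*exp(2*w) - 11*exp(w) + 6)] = (-2*exp(2*w) + 9*exp(w) + 49)*exp(w)/(exp(5*w) + 9*exp(4*w) + 3*exp(3*w) - 73*exp(2*w) + 96*exp(w) - 36)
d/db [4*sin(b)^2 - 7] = 4*sin(2*b)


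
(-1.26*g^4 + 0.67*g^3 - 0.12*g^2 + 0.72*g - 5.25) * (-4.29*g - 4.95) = 5.4054*g^5 + 3.3627*g^4 - 2.8017*g^3 - 2.4948*g^2 + 18.9585*g + 25.9875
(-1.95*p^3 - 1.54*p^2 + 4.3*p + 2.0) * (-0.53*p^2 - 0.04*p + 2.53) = 1.0335*p^5 + 0.8942*p^4 - 7.1509*p^3 - 5.1282*p^2 + 10.799*p + 5.06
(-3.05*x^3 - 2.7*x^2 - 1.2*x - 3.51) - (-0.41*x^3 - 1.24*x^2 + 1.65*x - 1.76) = -2.64*x^3 - 1.46*x^2 - 2.85*x - 1.75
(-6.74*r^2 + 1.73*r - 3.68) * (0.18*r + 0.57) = -1.2132*r^3 - 3.5304*r^2 + 0.3237*r - 2.0976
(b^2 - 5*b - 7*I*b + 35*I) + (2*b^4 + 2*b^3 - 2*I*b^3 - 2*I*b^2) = 2*b^4 + 2*b^3 - 2*I*b^3 + b^2 - 2*I*b^2 - 5*b - 7*I*b + 35*I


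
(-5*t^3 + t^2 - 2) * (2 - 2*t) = 10*t^4 - 12*t^3 + 2*t^2 + 4*t - 4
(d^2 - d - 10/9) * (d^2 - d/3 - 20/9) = d^4 - 4*d^3/3 - 3*d^2 + 70*d/27 + 200/81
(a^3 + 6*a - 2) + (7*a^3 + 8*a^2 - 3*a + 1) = 8*a^3 + 8*a^2 + 3*a - 1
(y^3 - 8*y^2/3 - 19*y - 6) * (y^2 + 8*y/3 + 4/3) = y^5 - 223*y^3/9 - 542*y^2/9 - 124*y/3 - 8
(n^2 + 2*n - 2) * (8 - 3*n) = -3*n^3 + 2*n^2 + 22*n - 16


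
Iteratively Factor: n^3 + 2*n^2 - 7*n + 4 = (n + 4)*(n^2 - 2*n + 1) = (n - 1)*(n + 4)*(n - 1)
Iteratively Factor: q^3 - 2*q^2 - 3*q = (q + 1)*(q^2 - 3*q) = q*(q + 1)*(q - 3)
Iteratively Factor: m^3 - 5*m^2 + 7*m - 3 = (m - 1)*(m^2 - 4*m + 3) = (m - 3)*(m - 1)*(m - 1)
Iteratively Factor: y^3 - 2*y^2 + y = (y - 1)*(y^2 - y) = y*(y - 1)*(y - 1)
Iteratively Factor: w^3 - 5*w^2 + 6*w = (w)*(w^2 - 5*w + 6) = w*(w - 2)*(w - 3)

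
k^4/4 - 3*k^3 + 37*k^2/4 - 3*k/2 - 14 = (k/4 + 1/4)*(k - 7)*(k - 4)*(k - 2)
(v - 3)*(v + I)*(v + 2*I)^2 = v^4 - 3*v^3 + 5*I*v^3 - 8*v^2 - 15*I*v^2 + 24*v - 4*I*v + 12*I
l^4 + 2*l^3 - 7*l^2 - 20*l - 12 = (l - 3)*(l + 1)*(l + 2)^2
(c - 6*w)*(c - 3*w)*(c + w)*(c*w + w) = c^4*w - 8*c^3*w^2 + c^3*w + 9*c^2*w^3 - 8*c^2*w^2 + 18*c*w^4 + 9*c*w^3 + 18*w^4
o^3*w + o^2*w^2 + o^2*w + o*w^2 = o*(o + w)*(o*w + w)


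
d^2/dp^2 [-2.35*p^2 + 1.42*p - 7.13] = -4.70000000000000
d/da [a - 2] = 1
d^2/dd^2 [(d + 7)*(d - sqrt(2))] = 2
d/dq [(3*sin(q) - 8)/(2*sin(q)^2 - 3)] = (-6*sin(q)^2 + 32*sin(q) - 9)*cos(q)/(2*sin(q)^2 - 3)^2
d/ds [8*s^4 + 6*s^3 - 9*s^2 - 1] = 2*s*(16*s^2 + 9*s - 9)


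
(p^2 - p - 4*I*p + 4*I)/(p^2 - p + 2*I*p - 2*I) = (p - 4*I)/(p + 2*I)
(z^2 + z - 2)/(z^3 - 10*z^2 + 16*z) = (z^2 + z - 2)/(z*(z^2 - 10*z + 16))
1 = 1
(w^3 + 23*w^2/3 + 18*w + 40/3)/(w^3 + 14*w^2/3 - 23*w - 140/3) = (w^2 + 6*w + 8)/(w^2 + 3*w - 28)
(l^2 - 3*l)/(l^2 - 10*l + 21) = l/(l - 7)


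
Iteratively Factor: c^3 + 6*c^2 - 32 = (c - 2)*(c^2 + 8*c + 16) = (c - 2)*(c + 4)*(c + 4)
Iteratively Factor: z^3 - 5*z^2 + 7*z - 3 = (z - 1)*(z^2 - 4*z + 3) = (z - 1)^2*(z - 3)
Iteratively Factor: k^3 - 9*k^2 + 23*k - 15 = (k - 5)*(k^2 - 4*k + 3) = (k - 5)*(k - 1)*(k - 3)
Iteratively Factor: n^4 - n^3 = (n)*(n^3 - n^2) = n^2*(n^2 - n) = n^2*(n - 1)*(n)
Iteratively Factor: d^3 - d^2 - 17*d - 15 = (d + 1)*(d^2 - 2*d - 15) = (d + 1)*(d + 3)*(d - 5)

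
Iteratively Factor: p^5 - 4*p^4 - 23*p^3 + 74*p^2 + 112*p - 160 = (p + 2)*(p^4 - 6*p^3 - 11*p^2 + 96*p - 80) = (p - 5)*(p + 2)*(p^3 - p^2 - 16*p + 16) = (p - 5)*(p - 1)*(p + 2)*(p^2 - 16) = (p - 5)*(p - 1)*(p + 2)*(p + 4)*(p - 4)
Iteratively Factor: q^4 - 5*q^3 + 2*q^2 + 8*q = (q + 1)*(q^3 - 6*q^2 + 8*q) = (q - 4)*(q + 1)*(q^2 - 2*q) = (q - 4)*(q - 2)*(q + 1)*(q)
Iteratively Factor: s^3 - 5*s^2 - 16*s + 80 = (s - 5)*(s^2 - 16) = (s - 5)*(s + 4)*(s - 4)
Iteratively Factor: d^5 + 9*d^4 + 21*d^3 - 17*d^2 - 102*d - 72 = (d + 4)*(d^4 + 5*d^3 + d^2 - 21*d - 18) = (d + 3)*(d + 4)*(d^3 + 2*d^2 - 5*d - 6) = (d + 3)^2*(d + 4)*(d^2 - d - 2) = (d - 2)*(d + 3)^2*(d + 4)*(d + 1)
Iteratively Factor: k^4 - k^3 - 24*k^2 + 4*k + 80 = (k + 4)*(k^3 - 5*k^2 - 4*k + 20) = (k + 2)*(k + 4)*(k^2 - 7*k + 10) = (k - 2)*(k + 2)*(k + 4)*(k - 5)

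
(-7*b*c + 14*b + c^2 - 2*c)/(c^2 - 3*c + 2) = (-7*b + c)/(c - 1)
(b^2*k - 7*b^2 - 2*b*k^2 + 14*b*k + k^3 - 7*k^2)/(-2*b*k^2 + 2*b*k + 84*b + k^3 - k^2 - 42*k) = (-b^2 + 2*b*k - k^2)/(2*b*k + 12*b - k^2 - 6*k)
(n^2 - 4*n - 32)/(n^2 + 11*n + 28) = (n - 8)/(n + 7)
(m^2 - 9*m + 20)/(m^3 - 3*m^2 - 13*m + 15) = (m - 4)/(m^2 + 2*m - 3)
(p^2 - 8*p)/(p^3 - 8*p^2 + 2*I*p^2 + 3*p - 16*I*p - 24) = p/(p^2 + 2*I*p + 3)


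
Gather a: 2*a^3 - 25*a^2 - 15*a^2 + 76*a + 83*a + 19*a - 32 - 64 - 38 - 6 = 2*a^3 - 40*a^2 + 178*a - 140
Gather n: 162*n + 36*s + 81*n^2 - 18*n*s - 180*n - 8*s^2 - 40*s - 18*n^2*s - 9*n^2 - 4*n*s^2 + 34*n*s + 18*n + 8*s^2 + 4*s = n^2*(72 - 18*s) + n*(-4*s^2 + 16*s)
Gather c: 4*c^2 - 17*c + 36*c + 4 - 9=4*c^2 + 19*c - 5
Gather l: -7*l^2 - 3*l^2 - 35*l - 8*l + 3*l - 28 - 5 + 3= -10*l^2 - 40*l - 30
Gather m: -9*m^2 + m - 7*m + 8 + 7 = -9*m^2 - 6*m + 15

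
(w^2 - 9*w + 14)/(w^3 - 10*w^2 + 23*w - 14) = 1/(w - 1)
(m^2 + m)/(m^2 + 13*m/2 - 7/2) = 2*m*(m + 1)/(2*m^2 + 13*m - 7)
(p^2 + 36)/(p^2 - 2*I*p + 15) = (p^2 + 36)/(p^2 - 2*I*p + 15)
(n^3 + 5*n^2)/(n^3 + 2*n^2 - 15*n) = n/(n - 3)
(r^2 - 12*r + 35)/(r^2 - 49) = (r - 5)/(r + 7)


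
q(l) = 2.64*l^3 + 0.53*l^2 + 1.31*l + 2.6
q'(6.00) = 292.79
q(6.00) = 599.78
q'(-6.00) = 280.07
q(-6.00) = -556.42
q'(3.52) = 103.17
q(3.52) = 128.92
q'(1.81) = 29.18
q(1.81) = 22.36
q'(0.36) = 2.72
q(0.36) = 3.26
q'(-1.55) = 18.69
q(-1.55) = -7.99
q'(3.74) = 116.06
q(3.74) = 153.02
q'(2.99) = 75.28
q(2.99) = 81.82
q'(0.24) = 2.02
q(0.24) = 2.98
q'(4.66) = 178.24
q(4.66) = 287.37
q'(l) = 7.92*l^2 + 1.06*l + 1.31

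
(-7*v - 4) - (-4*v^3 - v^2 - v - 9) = 4*v^3 + v^2 - 6*v + 5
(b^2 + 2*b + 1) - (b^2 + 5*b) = 1 - 3*b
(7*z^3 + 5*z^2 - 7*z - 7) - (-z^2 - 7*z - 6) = 7*z^3 + 6*z^2 - 1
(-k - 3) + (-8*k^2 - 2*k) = -8*k^2 - 3*k - 3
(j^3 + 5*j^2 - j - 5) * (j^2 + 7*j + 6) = j^5 + 12*j^4 + 40*j^3 + 18*j^2 - 41*j - 30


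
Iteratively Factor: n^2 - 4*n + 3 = (n - 3)*(n - 1)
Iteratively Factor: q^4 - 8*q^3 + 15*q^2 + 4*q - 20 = (q + 1)*(q^3 - 9*q^2 + 24*q - 20) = (q - 2)*(q + 1)*(q^2 - 7*q + 10) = (q - 2)^2*(q + 1)*(q - 5)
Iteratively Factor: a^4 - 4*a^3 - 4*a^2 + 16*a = (a + 2)*(a^3 - 6*a^2 + 8*a) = (a - 4)*(a + 2)*(a^2 - 2*a) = a*(a - 4)*(a + 2)*(a - 2)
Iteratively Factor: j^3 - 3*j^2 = (j)*(j^2 - 3*j) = j^2*(j - 3)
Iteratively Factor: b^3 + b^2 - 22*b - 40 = (b + 4)*(b^2 - 3*b - 10) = (b + 2)*(b + 4)*(b - 5)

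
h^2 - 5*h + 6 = (h - 3)*(h - 2)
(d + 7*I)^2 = d^2 + 14*I*d - 49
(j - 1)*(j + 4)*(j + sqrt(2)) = j^3 + sqrt(2)*j^2 + 3*j^2 - 4*j + 3*sqrt(2)*j - 4*sqrt(2)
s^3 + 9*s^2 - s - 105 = (s - 3)*(s + 5)*(s + 7)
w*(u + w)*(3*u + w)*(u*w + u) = 3*u^3*w^2 + 3*u^3*w + 4*u^2*w^3 + 4*u^2*w^2 + u*w^4 + u*w^3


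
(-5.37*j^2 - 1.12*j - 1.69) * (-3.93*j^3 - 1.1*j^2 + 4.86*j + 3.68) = 21.1041*j^5 + 10.3086*j^4 - 18.2245*j^3 - 23.3458*j^2 - 12.335*j - 6.2192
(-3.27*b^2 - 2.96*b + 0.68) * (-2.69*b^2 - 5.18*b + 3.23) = 8.7963*b^4 + 24.901*b^3 + 2.9415*b^2 - 13.0832*b + 2.1964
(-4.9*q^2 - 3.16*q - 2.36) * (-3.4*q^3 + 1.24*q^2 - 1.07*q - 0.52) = 16.66*q^5 + 4.668*q^4 + 9.3486*q^3 + 3.0028*q^2 + 4.1684*q + 1.2272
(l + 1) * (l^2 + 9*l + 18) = l^3 + 10*l^2 + 27*l + 18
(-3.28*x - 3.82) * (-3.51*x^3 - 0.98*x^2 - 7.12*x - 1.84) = 11.5128*x^4 + 16.6226*x^3 + 27.0972*x^2 + 33.2336*x + 7.0288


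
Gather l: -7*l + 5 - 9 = -7*l - 4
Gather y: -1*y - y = -2*y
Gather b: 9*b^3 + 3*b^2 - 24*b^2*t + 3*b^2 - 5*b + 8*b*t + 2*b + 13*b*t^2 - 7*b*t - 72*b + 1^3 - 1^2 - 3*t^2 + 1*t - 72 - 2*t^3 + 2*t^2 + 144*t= 9*b^3 + b^2*(6 - 24*t) + b*(13*t^2 + t - 75) - 2*t^3 - t^2 + 145*t - 72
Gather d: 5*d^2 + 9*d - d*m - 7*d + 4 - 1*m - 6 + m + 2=5*d^2 + d*(2 - m)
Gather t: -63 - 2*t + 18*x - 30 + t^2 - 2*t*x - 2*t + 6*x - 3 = t^2 + t*(-2*x - 4) + 24*x - 96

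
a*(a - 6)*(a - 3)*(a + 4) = a^4 - 5*a^3 - 18*a^2 + 72*a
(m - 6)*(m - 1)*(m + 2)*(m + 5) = m^4 - 33*m^2 - 28*m + 60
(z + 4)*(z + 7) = z^2 + 11*z + 28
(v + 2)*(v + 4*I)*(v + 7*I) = v^3 + 2*v^2 + 11*I*v^2 - 28*v + 22*I*v - 56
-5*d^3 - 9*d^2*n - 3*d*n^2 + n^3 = (-5*d + n)*(d + n)^2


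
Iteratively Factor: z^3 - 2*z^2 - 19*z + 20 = (z - 1)*(z^2 - z - 20) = (z - 5)*(z - 1)*(z + 4)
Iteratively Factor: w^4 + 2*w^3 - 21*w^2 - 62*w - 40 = (w + 4)*(w^3 - 2*w^2 - 13*w - 10) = (w + 1)*(w + 4)*(w^2 - 3*w - 10) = (w - 5)*(w + 1)*(w + 4)*(w + 2)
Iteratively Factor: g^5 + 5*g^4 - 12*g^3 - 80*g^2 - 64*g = (g + 4)*(g^4 + g^3 - 16*g^2 - 16*g) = g*(g + 4)*(g^3 + g^2 - 16*g - 16) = g*(g + 4)^2*(g^2 - 3*g - 4) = g*(g - 4)*(g + 4)^2*(g + 1)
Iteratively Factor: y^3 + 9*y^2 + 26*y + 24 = (y + 4)*(y^2 + 5*y + 6) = (y + 2)*(y + 4)*(y + 3)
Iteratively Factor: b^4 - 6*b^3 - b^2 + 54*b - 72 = (b + 3)*(b^3 - 9*b^2 + 26*b - 24) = (b - 3)*(b + 3)*(b^2 - 6*b + 8) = (b - 4)*(b - 3)*(b + 3)*(b - 2)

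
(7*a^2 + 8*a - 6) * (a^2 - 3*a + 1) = 7*a^4 - 13*a^3 - 23*a^2 + 26*a - 6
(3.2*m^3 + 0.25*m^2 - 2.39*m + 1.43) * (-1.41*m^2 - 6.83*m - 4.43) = -4.512*m^5 - 22.2085*m^4 - 12.5136*m^3 + 13.1999*m^2 + 0.8208*m - 6.3349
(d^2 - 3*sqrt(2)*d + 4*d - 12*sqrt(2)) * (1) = d^2 - 3*sqrt(2)*d + 4*d - 12*sqrt(2)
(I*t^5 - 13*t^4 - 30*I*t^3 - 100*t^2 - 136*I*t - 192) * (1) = I*t^5 - 13*t^4 - 30*I*t^3 - 100*t^2 - 136*I*t - 192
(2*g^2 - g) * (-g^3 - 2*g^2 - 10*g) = -2*g^5 - 3*g^4 - 18*g^3 + 10*g^2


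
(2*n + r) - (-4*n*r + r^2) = 4*n*r + 2*n - r^2 + r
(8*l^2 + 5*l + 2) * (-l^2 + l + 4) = -8*l^4 + 3*l^3 + 35*l^2 + 22*l + 8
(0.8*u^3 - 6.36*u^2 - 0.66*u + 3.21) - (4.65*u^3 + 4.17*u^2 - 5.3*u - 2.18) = -3.85*u^3 - 10.53*u^2 + 4.64*u + 5.39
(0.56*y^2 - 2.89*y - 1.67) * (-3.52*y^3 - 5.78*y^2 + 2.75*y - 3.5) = -1.9712*y^5 + 6.936*y^4 + 24.1226*y^3 - 0.254900000000001*y^2 + 5.5225*y + 5.845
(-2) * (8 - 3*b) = 6*b - 16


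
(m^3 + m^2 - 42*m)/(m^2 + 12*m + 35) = m*(m - 6)/(m + 5)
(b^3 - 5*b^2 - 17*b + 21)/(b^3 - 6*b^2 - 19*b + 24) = (b - 7)/(b - 8)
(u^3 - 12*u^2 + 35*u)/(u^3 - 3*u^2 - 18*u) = (-u^2 + 12*u - 35)/(-u^2 + 3*u + 18)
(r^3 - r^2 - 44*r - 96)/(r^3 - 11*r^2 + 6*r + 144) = (r + 4)/(r - 6)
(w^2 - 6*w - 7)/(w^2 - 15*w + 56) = (w + 1)/(w - 8)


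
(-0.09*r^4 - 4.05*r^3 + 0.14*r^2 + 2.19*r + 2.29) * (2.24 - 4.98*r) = 0.4482*r^5 + 19.9674*r^4 - 9.7692*r^3 - 10.5926*r^2 - 6.4986*r + 5.1296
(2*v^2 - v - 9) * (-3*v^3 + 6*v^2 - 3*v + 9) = -6*v^5 + 15*v^4 + 15*v^3 - 33*v^2 + 18*v - 81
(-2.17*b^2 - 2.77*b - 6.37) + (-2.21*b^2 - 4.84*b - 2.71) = -4.38*b^2 - 7.61*b - 9.08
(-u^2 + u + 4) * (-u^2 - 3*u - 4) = u^4 + 2*u^3 - 3*u^2 - 16*u - 16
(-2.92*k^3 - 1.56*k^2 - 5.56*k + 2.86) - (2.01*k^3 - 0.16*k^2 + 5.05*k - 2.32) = -4.93*k^3 - 1.4*k^2 - 10.61*k + 5.18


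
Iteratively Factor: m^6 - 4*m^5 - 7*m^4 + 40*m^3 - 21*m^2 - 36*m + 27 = (m + 1)*(m^5 - 5*m^4 - 2*m^3 + 42*m^2 - 63*m + 27) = (m - 3)*(m + 1)*(m^4 - 2*m^3 - 8*m^2 + 18*m - 9) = (m - 3)*(m + 1)*(m + 3)*(m^3 - 5*m^2 + 7*m - 3) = (m - 3)*(m - 1)*(m + 1)*(m + 3)*(m^2 - 4*m + 3) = (m - 3)*(m - 1)^2*(m + 1)*(m + 3)*(m - 3)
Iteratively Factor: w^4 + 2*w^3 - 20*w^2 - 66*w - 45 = (w + 1)*(w^3 + w^2 - 21*w - 45) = (w + 1)*(w + 3)*(w^2 - 2*w - 15) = (w + 1)*(w + 3)^2*(w - 5)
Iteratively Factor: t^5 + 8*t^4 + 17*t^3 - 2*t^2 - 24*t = (t + 3)*(t^4 + 5*t^3 + 2*t^2 - 8*t) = (t + 2)*(t + 3)*(t^3 + 3*t^2 - 4*t) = (t - 1)*(t + 2)*(t + 3)*(t^2 + 4*t) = t*(t - 1)*(t + 2)*(t + 3)*(t + 4)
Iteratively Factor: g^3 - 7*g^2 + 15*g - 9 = (g - 3)*(g^2 - 4*g + 3) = (g - 3)^2*(g - 1)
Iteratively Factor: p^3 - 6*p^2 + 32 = (p - 4)*(p^2 - 2*p - 8) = (p - 4)*(p + 2)*(p - 4)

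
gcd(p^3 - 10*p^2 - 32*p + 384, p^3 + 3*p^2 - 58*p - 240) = p^2 - 2*p - 48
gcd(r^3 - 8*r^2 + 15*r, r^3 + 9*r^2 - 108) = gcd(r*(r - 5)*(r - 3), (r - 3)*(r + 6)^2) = r - 3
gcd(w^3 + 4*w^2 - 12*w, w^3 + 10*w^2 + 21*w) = w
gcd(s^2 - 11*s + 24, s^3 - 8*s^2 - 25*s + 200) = s - 8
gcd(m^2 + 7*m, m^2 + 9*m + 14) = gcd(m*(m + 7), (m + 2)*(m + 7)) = m + 7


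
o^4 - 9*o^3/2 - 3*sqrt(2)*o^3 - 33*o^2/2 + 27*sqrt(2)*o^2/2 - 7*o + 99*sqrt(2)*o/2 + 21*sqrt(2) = (o - 7)*(o - 3*sqrt(2))*(sqrt(2)*o/2 + sqrt(2))*(sqrt(2)*o + sqrt(2)/2)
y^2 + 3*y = y*(y + 3)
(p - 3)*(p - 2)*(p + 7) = p^3 + 2*p^2 - 29*p + 42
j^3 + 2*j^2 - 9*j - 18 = (j - 3)*(j + 2)*(j + 3)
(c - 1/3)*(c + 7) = c^2 + 20*c/3 - 7/3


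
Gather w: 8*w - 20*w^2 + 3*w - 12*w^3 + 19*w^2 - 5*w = -12*w^3 - w^2 + 6*w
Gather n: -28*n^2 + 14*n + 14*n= -28*n^2 + 28*n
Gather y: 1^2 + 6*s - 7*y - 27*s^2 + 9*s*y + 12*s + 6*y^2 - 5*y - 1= -27*s^2 + 18*s + 6*y^2 + y*(9*s - 12)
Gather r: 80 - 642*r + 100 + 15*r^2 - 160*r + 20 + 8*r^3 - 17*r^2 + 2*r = 8*r^3 - 2*r^2 - 800*r + 200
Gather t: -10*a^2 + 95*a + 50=-10*a^2 + 95*a + 50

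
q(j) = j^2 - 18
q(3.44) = -6.17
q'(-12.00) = -24.00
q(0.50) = -17.75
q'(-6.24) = -12.48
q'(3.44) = 6.88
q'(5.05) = 10.10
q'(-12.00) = -24.00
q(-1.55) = -15.60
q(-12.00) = 126.00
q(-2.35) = -12.48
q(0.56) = -17.69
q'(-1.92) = -3.84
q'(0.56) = 1.12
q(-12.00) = 126.00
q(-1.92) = -14.31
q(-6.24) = 20.94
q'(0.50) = 1.00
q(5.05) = 7.50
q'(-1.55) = -3.10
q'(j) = 2*j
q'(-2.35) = -4.70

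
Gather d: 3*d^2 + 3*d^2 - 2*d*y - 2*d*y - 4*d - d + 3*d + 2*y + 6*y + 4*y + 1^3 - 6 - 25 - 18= 6*d^2 + d*(-4*y - 2) + 12*y - 48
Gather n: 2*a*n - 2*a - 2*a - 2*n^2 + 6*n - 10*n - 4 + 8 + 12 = -4*a - 2*n^2 + n*(2*a - 4) + 16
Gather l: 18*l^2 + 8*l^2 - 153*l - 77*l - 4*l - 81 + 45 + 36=26*l^2 - 234*l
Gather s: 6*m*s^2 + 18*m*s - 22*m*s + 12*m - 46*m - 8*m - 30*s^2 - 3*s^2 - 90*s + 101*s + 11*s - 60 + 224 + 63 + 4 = -42*m + s^2*(6*m - 33) + s*(22 - 4*m) + 231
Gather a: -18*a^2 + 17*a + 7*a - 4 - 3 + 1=-18*a^2 + 24*a - 6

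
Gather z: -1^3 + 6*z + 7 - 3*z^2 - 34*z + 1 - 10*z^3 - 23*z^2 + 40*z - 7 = -10*z^3 - 26*z^2 + 12*z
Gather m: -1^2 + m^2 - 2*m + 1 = m^2 - 2*m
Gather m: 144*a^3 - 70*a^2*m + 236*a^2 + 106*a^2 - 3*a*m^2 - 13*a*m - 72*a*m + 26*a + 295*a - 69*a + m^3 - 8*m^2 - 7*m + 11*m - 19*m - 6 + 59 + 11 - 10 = 144*a^3 + 342*a^2 + 252*a + m^3 + m^2*(-3*a - 8) + m*(-70*a^2 - 85*a - 15) + 54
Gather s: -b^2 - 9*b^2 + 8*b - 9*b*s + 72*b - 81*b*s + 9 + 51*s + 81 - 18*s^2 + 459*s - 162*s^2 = -10*b^2 + 80*b - 180*s^2 + s*(510 - 90*b) + 90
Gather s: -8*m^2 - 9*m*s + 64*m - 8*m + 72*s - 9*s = -8*m^2 + 56*m + s*(63 - 9*m)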